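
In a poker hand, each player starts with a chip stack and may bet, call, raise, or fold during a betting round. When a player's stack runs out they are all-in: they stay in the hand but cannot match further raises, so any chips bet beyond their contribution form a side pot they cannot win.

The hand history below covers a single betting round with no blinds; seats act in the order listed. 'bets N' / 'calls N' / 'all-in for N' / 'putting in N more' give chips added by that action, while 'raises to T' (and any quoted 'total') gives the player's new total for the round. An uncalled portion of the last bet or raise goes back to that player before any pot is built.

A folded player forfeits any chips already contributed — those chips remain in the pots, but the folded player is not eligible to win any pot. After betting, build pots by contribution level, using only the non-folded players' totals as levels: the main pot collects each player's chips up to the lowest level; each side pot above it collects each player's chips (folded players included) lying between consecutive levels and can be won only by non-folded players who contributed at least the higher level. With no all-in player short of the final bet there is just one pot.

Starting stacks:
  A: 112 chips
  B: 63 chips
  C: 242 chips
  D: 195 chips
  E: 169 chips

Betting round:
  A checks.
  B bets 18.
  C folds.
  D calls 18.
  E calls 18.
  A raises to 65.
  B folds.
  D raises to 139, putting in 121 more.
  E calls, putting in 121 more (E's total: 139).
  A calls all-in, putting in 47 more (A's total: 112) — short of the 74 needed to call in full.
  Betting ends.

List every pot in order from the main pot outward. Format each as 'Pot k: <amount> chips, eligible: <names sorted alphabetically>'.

Pot 1: 354 chips, eligible: A, D, E
Pot 2: 54 chips, eligible: D, E

Derivation:
Contributions: A=112, B=18, D=139, E=139
Folded: B, C
Pot levels (distinct totals of non-folded players): 112, 139
Layer 1-112: A 112 + B 18 + D 112 + E 112 = 354 chips; eligible A, D, E
Layer 113-139: 27 each from D, E = 27*2 = 54 chips; eligible D, E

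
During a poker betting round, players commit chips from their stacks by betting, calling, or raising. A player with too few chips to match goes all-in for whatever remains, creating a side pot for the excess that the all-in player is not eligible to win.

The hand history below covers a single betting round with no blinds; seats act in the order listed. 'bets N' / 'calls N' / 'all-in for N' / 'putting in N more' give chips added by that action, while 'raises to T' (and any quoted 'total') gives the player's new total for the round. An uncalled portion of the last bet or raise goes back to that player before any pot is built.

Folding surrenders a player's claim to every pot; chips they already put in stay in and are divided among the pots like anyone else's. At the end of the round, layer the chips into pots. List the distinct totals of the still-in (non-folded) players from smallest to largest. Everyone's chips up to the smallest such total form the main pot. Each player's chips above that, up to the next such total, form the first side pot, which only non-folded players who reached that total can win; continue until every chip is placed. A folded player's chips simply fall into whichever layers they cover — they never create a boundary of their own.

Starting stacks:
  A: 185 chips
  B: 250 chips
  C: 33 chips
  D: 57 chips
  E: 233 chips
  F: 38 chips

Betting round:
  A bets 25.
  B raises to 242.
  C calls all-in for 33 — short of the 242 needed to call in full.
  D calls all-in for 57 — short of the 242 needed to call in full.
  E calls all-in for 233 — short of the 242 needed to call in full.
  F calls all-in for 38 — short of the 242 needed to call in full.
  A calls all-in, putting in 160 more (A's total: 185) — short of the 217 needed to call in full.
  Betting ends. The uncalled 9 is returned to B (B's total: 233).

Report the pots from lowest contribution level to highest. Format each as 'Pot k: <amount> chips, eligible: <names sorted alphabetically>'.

Contributions (after 9 returned to B): A=185, B=233, C=33, D=57, E=233, F=38
Pot levels (distinct totals of non-folded players): 33, 38, 57, 185, 233
Layer 1-33: 33 each from A, B, C, D, E, F = 33*6 = 198 chips; eligible A, B, C, D, E, F
Layer 34-38: 5 each from A, B, D, E, F = 5*5 = 25 chips; eligible A, B, D, E, F
Layer 39-57: 19 each from A, B, D, E = 19*4 = 76 chips; eligible A, B, D, E
Layer 58-185: 128 each from A, B, E = 128*3 = 384 chips; eligible A, B, E
Layer 186-233: 48 each from B, E = 48*2 = 96 chips; eligible B, E

Pot 1: 198 chips, eligible: A, B, C, D, E, F
Pot 2: 25 chips, eligible: A, B, D, E, F
Pot 3: 76 chips, eligible: A, B, D, E
Pot 4: 384 chips, eligible: A, B, E
Pot 5: 96 chips, eligible: B, E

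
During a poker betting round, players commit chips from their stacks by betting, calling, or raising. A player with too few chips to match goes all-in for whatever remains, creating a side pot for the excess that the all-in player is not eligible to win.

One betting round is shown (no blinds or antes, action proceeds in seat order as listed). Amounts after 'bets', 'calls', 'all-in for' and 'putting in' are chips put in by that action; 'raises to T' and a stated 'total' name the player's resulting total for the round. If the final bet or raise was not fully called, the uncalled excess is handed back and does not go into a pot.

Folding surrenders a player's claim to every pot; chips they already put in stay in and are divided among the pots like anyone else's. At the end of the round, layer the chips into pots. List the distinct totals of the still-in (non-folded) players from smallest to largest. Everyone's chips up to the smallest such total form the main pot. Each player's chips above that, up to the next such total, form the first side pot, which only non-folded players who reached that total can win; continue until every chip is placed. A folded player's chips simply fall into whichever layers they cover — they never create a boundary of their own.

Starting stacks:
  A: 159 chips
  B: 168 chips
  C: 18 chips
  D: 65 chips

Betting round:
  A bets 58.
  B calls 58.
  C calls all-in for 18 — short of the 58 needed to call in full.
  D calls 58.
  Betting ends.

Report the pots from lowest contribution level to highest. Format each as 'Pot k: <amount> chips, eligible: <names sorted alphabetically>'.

Pot 1: 72 chips, eligible: A, B, C, D
Pot 2: 120 chips, eligible: A, B, D

Derivation:
Contributions: A=58, B=58, C=18, D=58
Pot levels (distinct totals of non-folded players): 18, 58
Layer 1-18: 18 each from A, B, C, D = 18*4 = 72 chips; eligible A, B, C, D
Layer 19-58: 40 each from A, B, D = 40*3 = 120 chips; eligible A, B, D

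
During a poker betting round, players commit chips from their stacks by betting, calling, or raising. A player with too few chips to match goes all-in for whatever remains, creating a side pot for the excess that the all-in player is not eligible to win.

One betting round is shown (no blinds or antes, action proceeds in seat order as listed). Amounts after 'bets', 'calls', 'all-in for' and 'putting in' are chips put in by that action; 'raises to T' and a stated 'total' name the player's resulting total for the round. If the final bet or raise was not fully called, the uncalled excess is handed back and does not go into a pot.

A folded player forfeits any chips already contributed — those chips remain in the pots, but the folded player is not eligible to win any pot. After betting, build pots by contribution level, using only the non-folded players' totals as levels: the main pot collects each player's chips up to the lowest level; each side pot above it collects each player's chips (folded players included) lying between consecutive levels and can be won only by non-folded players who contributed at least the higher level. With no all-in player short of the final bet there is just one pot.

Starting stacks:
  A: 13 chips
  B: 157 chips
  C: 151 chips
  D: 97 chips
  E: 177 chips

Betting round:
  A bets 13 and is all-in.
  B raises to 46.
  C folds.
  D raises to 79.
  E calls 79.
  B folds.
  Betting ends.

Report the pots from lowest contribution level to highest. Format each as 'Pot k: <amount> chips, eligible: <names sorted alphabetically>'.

Contributions: A=13, B=46, D=79, E=79
Folded: B, C
Pot levels (distinct totals of non-folded players): 13, 79
Layer 1-13: 13 each from A, B, D, E = 13*4 = 52 chips; eligible A, D, E
Layer 14-79: B 33 + D 66 + E 66 = 165 chips; eligible D, E

Pot 1: 52 chips, eligible: A, D, E
Pot 2: 165 chips, eligible: D, E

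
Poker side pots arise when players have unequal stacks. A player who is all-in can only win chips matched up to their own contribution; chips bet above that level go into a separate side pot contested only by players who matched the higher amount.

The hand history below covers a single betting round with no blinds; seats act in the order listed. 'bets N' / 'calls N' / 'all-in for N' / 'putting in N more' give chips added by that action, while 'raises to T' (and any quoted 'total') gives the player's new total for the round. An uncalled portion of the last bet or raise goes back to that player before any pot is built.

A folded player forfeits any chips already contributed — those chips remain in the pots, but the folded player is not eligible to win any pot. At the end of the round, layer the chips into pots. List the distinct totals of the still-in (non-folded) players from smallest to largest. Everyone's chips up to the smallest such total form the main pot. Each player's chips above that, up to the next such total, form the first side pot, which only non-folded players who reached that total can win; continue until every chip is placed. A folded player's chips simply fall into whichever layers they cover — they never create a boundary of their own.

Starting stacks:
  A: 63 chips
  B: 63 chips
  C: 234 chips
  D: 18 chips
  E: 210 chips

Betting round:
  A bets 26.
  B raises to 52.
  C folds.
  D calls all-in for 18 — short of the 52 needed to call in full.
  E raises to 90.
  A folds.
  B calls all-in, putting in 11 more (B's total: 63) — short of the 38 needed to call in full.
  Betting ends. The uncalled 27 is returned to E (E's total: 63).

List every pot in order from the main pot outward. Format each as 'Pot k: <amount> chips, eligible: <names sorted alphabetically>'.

Pot 1: 72 chips, eligible: B, D, E
Pot 2: 98 chips, eligible: B, E

Derivation:
Contributions (after 27 returned to E): A=26, B=63, D=18, E=63
Folded: A, C
Pot levels (distinct totals of non-folded players): 18, 63
Layer 1-18: 18 each from A, B, D, E = 18*4 = 72 chips; eligible B, D, E
Layer 19-63: A 8 + B 45 + E 45 = 98 chips; eligible B, E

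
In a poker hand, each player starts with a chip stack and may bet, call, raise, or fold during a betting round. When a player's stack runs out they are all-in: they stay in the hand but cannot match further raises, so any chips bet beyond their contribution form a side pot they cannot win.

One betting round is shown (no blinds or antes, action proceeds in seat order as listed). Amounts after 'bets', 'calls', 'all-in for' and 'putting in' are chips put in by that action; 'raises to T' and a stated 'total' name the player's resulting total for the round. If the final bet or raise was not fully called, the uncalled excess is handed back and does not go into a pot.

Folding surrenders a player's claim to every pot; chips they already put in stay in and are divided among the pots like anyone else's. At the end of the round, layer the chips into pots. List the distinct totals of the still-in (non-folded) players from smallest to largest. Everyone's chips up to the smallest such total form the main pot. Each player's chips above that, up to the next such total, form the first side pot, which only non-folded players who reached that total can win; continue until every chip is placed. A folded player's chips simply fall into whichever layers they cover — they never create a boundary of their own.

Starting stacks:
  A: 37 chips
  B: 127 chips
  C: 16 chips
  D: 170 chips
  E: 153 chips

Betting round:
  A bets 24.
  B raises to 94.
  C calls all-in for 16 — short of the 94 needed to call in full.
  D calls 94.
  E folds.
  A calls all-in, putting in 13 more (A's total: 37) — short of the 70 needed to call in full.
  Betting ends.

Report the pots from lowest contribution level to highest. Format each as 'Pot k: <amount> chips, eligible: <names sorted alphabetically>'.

Contributions: A=37, B=94, C=16, D=94
Folded: E
Pot levels (distinct totals of non-folded players): 16, 37, 94
Layer 1-16: 16 each from A, B, C, D = 16*4 = 64 chips; eligible A, B, C, D
Layer 17-37: 21 each from A, B, D = 21*3 = 63 chips; eligible A, B, D
Layer 38-94: 57 each from B, D = 57*2 = 114 chips; eligible B, D

Pot 1: 64 chips, eligible: A, B, C, D
Pot 2: 63 chips, eligible: A, B, D
Pot 3: 114 chips, eligible: B, D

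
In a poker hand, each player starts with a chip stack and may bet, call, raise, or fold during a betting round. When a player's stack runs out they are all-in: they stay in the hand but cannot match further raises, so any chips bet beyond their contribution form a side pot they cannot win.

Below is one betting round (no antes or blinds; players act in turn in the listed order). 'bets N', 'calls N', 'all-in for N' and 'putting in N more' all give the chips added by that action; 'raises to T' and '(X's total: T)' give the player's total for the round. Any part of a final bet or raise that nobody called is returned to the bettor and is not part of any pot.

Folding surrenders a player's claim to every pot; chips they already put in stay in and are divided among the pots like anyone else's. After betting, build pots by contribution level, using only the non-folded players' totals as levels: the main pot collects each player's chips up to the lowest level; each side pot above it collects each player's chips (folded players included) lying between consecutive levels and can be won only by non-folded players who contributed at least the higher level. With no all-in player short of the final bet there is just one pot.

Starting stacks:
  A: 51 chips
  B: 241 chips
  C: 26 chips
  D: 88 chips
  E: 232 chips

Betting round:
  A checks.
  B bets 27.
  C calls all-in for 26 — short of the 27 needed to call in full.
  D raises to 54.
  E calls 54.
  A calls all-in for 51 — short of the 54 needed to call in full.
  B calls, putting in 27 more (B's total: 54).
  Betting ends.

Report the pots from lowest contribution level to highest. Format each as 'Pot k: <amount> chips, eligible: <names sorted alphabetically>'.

Pot 1: 130 chips, eligible: A, B, C, D, E
Pot 2: 100 chips, eligible: A, B, D, E
Pot 3: 9 chips, eligible: B, D, E

Derivation:
Contributions: A=51, B=54, C=26, D=54, E=54
Pot levels (distinct totals of non-folded players): 26, 51, 54
Layer 1-26: 26 each from A, B, C, D, E = 26*5 = 130 chips; eligible A, B, C, D, E
Layer 27-51: 25 each from A, B, D, E = 25*4 = 100 chips; eligible A, B, D, E
Layer 52-54: 3 each from B, D, E = 3*3 = 9 chips; eligible B, D, E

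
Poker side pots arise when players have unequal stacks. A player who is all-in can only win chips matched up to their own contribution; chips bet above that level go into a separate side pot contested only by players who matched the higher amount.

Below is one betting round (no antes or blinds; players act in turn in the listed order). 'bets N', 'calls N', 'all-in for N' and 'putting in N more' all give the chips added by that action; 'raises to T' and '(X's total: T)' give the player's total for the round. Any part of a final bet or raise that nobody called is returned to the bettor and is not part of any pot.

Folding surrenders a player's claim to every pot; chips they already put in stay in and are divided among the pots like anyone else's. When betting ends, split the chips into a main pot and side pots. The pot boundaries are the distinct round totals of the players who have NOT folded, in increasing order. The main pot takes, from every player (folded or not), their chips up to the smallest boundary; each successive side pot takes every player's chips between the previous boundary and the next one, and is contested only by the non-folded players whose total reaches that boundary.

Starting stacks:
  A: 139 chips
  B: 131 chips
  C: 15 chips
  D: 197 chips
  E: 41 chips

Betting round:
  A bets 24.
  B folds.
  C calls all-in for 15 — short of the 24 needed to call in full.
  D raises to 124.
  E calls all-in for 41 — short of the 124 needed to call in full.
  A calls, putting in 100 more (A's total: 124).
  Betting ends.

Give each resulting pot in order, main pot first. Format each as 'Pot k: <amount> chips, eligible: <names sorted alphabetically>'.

Contributions: A=124, C=15, D=124, E=41
Folded: B
Pot levels (distinct totals of non-folded players): 15, 41, 124
Layer 1-15: 15 each from A, C, D, E = 15*4 = 60 chips; eligible A, C, D, E
Layer 16-41: 26 each from A, D, E = 26*3 = 78 chips; eligible A, D, E
Layer 42-124: 83 each from A, D = 83*2 = 166 chips; eligible A, D

Pot 1: 60 chips, eligible: A, C, D, E
Pot 2: 78 chips, eligible: A, D, E
Pot 3: 166 chips, eligible: A, D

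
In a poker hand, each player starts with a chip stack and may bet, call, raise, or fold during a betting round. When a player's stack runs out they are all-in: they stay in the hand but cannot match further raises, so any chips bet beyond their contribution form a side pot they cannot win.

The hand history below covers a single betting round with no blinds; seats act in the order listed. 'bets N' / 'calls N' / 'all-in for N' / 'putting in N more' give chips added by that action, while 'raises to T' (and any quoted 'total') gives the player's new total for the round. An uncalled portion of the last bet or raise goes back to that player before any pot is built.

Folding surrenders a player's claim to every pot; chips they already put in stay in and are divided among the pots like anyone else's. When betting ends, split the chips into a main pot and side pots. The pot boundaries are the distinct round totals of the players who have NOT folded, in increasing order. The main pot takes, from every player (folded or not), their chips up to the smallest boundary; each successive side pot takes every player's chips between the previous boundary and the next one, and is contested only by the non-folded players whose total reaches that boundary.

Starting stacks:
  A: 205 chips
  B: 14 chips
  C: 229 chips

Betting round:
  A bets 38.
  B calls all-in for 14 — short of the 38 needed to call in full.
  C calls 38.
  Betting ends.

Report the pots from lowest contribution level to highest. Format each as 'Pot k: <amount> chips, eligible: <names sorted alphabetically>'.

Contributions: A=38, B=14, C=38
Pot levels (distinct totals of non-folded players): 14, 38
Layer 1-14: 14 each from A, B, C = 14*3 = 42 chips; eligible A, B, C
Layer 15-38: 24 each from A, C = 24*2 = 48 chips; eligible A, C

Pot 1: 42 chips, eligible: A, B, C
Pot 2: 48 chips, eligible: A, C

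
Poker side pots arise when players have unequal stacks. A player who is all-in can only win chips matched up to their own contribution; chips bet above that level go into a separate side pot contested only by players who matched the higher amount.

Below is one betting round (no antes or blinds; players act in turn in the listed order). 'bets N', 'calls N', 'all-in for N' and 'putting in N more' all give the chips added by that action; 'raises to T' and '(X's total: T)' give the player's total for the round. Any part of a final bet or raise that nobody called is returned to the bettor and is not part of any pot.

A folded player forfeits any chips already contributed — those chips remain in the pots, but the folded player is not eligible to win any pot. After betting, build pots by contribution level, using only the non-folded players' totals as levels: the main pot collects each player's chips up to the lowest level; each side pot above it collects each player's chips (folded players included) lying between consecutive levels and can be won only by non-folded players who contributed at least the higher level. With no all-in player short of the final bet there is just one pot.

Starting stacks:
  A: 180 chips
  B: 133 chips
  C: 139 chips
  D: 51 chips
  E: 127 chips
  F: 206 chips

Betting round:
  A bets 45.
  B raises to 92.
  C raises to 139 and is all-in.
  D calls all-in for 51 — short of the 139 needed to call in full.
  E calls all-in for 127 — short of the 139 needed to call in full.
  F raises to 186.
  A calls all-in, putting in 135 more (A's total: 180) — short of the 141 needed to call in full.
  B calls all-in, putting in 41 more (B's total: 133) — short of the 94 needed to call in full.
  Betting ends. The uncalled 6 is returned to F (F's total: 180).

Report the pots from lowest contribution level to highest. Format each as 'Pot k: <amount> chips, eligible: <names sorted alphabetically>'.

Pot 1: 306 chips, eligible: A, B, C, D, E, F
Pot 2: 380 chips, eligible: A, B, C, E, F
Pot 3: 24 chips, eligible: A, B, C, F
Pot 4: 18 chips, eligible: A, C, F
Pot 5: 82 chips, eligible: A, F

Derivation:
Contributions (after 6 returned to F): A=180, B=133, C=139, D=51, E=127, F=180
Pot levels (distinct totals of non-folded players): 51, 127, 133, 139, 180
Layer 1-51: 51 each from A, B, C, D, E, F = 51*6 = 306 chips; eligible A, B, C, D, E, F
Layer 52-127: 76 each from A, B, C, E, F = 76*5 = 380 chips; eligible A, B, C, E, F
Layer 128-133: 6 each from A, B, C, F = 6*4 = 24 chips; eligible A, B, C, F
Layer 134-139: 6 each from A, C, F = 6*3 = 18 chips; eligible A, C, F
Layer 140-180: 41 each from A, F = 41*2 = 82 chips; eligible A, F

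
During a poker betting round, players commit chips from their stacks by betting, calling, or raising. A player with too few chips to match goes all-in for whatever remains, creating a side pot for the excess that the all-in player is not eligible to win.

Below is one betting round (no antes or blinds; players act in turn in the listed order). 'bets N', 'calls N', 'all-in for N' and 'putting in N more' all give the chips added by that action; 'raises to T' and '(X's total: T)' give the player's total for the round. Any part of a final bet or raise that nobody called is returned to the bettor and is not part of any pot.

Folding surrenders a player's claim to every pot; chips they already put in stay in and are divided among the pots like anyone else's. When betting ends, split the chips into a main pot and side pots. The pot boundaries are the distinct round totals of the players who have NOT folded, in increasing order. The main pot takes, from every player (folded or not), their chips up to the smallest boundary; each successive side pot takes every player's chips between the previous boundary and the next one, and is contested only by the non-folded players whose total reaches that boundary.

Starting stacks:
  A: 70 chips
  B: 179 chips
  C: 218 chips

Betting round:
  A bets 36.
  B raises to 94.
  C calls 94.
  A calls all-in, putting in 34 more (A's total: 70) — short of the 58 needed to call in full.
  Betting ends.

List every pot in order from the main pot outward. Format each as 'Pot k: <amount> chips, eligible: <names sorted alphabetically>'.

Pot 1: 210 chips, eligible: A, B, C
Pot 2: 48 chips, eligible: B, C

Derivation:
Contributions: A=70, B=94, C=94
Pot levels (distinct totals of non-folded players): 70, 94
Layer 1-70: 70 each from A, B, C = 70*3 = 210 chips; eligible A, B, C
Layer 71-94: 24 each from B, C = 24*2 = 48 chips; eligible B, C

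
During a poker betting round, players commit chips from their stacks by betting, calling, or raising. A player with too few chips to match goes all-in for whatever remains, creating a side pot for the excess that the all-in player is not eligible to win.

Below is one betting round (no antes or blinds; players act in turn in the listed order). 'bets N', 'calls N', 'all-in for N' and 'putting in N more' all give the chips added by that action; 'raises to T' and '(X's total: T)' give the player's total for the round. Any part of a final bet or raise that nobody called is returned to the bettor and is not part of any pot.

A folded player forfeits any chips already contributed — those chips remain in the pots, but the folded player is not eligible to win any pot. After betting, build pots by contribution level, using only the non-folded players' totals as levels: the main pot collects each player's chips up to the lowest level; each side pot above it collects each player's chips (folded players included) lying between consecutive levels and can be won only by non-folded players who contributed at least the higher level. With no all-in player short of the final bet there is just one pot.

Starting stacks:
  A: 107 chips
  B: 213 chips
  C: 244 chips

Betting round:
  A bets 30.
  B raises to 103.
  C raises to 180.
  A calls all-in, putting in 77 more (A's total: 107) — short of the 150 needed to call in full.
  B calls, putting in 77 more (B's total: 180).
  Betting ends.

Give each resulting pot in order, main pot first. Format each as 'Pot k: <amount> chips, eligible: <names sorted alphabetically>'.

Pot 1: 321 chips, eligible: A, B, C
Pot 2: 146 chips, eligible: B, C

Derivation:
Contributions: A=107, B=180, C=180
Pot levels (distinct totals of non-folded players): 107, 180
Layer 1-107: 107 each from A, B, C = 107*3 = 321 chips; eligible A, B, C
Layer 108-180: 73 each from B, C = 73*2 = 146 chips; eligible B, C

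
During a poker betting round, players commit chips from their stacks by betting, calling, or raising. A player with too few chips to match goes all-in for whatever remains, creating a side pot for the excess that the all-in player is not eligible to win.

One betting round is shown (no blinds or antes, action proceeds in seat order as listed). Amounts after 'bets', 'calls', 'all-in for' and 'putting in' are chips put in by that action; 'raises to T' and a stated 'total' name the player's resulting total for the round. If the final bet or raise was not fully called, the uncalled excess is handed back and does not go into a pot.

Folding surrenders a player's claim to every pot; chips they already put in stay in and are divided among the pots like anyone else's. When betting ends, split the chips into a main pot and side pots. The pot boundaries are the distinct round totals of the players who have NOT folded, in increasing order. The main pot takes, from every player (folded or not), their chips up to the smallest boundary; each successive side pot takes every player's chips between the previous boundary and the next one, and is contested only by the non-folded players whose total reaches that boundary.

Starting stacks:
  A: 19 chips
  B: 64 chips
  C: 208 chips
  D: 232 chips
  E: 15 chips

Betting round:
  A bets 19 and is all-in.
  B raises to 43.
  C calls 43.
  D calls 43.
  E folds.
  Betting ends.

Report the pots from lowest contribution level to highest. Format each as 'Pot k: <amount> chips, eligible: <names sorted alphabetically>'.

Pot 1: 76 chips, eligible: A, B, C, D
Pot 2: 72 chips, eligible: B, C, D

Derivation:
Contributions: A=19, B=43, C=43, D=43
Folded: E
Pot levels (distinct totals of non-folded players): 19, 43
Layer 1-19: 19 each from A, B, C, D = 19*4 = 76 chips; eligible A, B, C, D
Layer 20-43: 24 each from B, C, D = 24*3 = 72 chips; eligible B, C, D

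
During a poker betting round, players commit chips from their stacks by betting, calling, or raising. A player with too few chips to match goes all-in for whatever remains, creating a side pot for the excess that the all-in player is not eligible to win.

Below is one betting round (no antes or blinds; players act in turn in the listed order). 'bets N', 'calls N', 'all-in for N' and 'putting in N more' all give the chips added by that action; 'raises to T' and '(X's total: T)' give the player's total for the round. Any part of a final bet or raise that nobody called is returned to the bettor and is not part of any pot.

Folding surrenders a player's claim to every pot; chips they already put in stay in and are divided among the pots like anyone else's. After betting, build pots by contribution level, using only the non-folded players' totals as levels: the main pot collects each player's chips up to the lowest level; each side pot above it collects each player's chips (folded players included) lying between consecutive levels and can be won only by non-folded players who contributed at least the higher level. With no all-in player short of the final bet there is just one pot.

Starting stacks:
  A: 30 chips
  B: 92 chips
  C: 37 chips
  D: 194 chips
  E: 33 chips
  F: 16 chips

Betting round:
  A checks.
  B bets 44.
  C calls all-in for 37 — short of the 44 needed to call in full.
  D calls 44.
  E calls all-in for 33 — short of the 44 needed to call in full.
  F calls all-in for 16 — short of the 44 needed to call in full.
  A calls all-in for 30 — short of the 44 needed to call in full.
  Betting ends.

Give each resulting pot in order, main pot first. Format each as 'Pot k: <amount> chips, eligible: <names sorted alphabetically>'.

Contributions: A=30, B=44, C=37, D=44, E=33, F=16
Pot levels (distinct totals of non-folded players): 16, 30, 33, 37, 44
Layer 1-16: 16 each from A, B, C, D, E, F = 16*6 = 96 chips; eligible A, B, C, D, E, F
Layer 17-30: 14 each from A, B, C, D, E = 14*5 = 70 chips; eligible A, B, C, D, E
Layer 31-33: 3 each from B, C, D, E = 3*4 = 12 chips; eligible B, C, D, E
Layer 34-37: 4 each from B, C, D = 4*3 = 12 chips; eligible B, C, D
Layer 38-44: 7 each from B, D = 7*2 = 14 chips; eligible B, D

Pot 1: 96 chips, eligible: A, B, C, D, E, F
Pot 2: 70 chips, eligible: A, B, C, D, E
Pot 3: 12 chips, eligible: B, C, D, E
Pot 4: 12 chips, eligible: B, C, D
Pot 5: 14 chips, eligible: B, D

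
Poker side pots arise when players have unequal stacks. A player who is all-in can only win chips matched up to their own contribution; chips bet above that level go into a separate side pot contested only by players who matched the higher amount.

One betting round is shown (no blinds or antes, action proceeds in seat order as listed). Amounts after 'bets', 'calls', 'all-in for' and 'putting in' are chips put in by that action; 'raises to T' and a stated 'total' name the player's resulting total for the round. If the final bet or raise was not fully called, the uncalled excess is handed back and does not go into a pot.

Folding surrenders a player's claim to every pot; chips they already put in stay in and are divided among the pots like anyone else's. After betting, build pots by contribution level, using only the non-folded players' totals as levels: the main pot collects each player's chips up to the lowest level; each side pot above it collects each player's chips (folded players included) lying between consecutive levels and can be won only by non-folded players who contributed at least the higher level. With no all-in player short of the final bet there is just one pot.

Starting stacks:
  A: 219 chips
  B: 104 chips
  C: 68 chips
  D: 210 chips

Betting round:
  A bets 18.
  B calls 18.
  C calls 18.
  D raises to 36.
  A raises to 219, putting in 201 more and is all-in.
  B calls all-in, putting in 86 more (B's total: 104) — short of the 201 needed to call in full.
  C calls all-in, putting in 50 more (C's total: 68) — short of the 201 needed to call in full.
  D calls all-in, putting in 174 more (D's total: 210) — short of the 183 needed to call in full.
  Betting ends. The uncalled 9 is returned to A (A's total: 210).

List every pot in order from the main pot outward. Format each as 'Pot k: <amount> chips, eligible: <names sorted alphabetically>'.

Contributions (after 9 returned to A): A=210, B=104, C=68, D=210
Pot levels (distinct totals of non-folded players): 68, 104, 210
Layer 1-68: 68 each from A, B, C, D = 68*4 = 272 chips; eligible A, B, C, D
Layer 69-104: 36 each from A, B, D = 36*3 = 108 chips; eligible A, B, D
Layer 105-210: 106 each from A, D = 106*2 = 212 chips; eligible A, D

Pot 1: 272 chips, eligible: A, B, C, D
Pot 2: 108 chips, eligible: A, B, D
Pot 3: 212 chips, eligible: A, D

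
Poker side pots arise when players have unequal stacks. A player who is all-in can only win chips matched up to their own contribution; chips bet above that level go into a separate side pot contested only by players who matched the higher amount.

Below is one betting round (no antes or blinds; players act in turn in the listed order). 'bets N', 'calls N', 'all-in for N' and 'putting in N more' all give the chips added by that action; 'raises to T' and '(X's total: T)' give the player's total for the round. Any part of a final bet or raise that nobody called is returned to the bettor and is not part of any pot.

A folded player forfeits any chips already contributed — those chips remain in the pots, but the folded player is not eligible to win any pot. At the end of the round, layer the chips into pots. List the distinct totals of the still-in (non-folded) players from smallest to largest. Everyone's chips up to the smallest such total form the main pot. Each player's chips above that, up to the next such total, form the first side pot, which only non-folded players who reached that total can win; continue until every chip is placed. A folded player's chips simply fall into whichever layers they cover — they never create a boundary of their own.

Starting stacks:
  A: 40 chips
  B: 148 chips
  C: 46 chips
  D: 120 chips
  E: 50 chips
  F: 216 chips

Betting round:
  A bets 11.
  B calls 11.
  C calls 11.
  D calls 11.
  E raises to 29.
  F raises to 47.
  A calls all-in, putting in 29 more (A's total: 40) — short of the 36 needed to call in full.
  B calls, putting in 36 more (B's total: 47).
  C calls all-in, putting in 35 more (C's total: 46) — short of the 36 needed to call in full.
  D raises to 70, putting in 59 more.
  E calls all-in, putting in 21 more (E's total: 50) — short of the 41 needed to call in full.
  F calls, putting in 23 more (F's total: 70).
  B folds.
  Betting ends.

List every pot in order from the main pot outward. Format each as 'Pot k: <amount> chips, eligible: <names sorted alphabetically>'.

Contributions: A=40, B=47, C=46, D=70, E=50, F=70
Folded: B
Pot levels (distinct totals of non-folded players): 40, 46, 50, 70
Layer 1-40: 40 each from A, B, C, D, E, F = 40*6 = 240 chips; eligible A, C, D, E, F
Layer 41-46: 6 each from B, C, D, E, F = 6*5 = 30 chips; eligible C, D, E, F
Layer 47-50: B 1 + D 4 + E 4 + F 4 = 13 chips; eligible D, E, F
Layer 51-70: 20 each from D, F = 20*2 = 40 chips; eligible D, F

Pot 1: 240 chips, eligible: A, C, D, E, F
Pot 2: 30 chips, eligible: C, D, E, F
Pot 3: 13 chips, eligible: D, E, F
Pot 4: 40 chips, eligible: D, F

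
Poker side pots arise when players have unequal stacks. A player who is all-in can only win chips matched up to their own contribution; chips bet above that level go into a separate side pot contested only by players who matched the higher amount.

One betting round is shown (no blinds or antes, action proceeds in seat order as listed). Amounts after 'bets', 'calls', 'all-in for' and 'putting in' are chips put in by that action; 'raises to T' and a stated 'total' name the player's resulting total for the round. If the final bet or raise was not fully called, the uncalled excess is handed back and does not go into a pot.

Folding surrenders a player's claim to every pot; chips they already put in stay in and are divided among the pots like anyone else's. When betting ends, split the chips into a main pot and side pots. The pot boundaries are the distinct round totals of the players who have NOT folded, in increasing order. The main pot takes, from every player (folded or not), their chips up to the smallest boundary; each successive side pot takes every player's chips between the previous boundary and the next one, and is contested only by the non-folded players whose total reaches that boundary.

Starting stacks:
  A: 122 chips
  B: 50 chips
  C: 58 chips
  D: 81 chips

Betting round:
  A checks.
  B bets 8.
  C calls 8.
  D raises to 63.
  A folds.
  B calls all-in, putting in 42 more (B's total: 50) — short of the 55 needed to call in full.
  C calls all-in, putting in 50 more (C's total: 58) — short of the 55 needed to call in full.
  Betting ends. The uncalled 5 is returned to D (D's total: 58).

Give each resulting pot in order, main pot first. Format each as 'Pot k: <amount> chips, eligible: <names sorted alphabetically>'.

Contributions (after 5 returned to D): B=50, C=58, D=58
Folded: A
Pot levels (distinct totals of non-folded players): 50, 58
Layer 1-50: 50 each from B, C, D = 50*3 = 150 chips; eligible B, C, D
Layer 51-58: 8 each from C, D = 8*2 = 16 chips; eligible C, D

Pot 1: 150 chips, eligible: B, C, D
Pot 2: 16 chips, eligible: C, D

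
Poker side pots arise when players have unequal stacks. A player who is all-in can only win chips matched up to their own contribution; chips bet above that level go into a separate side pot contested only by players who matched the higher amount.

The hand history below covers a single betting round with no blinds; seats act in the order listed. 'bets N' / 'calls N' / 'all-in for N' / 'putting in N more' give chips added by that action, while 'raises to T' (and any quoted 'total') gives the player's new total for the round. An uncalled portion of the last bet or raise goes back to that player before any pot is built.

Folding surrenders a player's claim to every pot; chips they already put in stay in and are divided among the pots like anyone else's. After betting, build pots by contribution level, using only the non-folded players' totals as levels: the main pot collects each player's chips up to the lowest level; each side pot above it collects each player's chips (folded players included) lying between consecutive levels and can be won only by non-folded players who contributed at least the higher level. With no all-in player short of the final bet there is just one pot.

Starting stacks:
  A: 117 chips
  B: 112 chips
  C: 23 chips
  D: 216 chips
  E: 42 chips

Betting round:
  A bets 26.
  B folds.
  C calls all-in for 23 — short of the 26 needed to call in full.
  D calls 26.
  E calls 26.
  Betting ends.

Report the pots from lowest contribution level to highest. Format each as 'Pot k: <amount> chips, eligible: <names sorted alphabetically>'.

Contributions: A=26, C=23, D=26, E=26
Folded: B
Pot levels (distinct totals of non-folded players): 23, 26
Layer 1-23: 23 each from A, C, D, E = 23*4 = 92 chips; eligible A, C, D, E
Layer 24-26: 3 each from A, D, E = 3*3 = 9 chips; eligible A, D, E

Pot 1: 92 chips, eligible: A, C, D, E
Pot 2: 9 chips, eligible: A, D, E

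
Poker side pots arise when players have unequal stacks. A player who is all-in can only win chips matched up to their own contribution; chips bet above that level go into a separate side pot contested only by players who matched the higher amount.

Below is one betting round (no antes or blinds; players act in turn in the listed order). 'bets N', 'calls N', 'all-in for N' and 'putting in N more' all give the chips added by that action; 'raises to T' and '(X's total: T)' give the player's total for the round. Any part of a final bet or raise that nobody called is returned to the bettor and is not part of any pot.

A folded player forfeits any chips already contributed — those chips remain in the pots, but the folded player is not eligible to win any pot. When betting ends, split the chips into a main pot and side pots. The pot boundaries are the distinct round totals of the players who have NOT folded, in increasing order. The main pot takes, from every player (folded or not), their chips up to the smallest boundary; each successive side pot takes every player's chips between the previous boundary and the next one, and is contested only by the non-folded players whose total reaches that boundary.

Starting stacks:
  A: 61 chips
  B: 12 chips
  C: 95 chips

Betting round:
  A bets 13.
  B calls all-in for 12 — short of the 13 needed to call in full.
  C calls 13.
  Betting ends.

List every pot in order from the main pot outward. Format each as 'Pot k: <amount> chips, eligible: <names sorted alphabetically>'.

Contributions: A=13, B=12, C=13
Pot levels (distinct totals of non-folded players): 12, 13
Layer 1-12: 12 each from A, B, C = 12*3 = 36 chips; eligible A, B, C
Layer 13-13: 1 each from A, C = 1*2 = 2 chips; eligible A, C

Pot 1: 36 chips, eligible: A, B, C
Pot 2: 2 chips, eligible: A, C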